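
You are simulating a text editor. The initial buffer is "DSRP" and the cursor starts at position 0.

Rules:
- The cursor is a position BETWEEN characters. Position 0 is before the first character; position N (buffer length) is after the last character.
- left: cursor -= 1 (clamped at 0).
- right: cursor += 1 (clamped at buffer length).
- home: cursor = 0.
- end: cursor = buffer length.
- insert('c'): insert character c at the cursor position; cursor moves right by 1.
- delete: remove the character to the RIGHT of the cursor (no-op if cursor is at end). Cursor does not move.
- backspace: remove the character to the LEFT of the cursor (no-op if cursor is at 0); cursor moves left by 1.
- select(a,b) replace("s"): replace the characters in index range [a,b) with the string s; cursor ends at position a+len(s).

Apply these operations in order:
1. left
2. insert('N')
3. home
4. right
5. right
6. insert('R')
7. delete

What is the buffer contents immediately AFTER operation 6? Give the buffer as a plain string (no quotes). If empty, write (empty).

Answer: NDRSRP

Derivation:
After op 1 (left): buf='DSRP' cursor=0
After op 2 (insert('N')): buf='NDSRP' cursor=1
After op 3 (home): buf='NDSRP' cursor=0
After op 4 (right): buf='NDSRP' cursor=1
After op 5 (right): buf='NDSRP' cursor=2
After op 6 (insert('R')): buf='NDRSRP' cursor=3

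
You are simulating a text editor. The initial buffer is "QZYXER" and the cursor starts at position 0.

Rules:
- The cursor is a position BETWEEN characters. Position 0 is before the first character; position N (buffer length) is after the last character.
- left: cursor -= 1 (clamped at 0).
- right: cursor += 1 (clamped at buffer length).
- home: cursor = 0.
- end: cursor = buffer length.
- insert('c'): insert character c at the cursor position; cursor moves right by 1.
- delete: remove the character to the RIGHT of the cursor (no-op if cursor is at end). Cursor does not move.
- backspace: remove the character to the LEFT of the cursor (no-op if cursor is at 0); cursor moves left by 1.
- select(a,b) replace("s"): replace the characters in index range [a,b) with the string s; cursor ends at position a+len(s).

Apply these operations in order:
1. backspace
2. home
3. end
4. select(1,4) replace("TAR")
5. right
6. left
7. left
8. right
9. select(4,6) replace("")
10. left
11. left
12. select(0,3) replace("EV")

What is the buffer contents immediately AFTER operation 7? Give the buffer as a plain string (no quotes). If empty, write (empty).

Answer: QTARER

Derivation:
After op 1 (backspace): buf='QZYXER' cursor=0
After op 2 (home): buf='QZYXER' cursor=0
After op 3 (end): buf='QZYXER' cursor=6
After op 4 (select(1,4) replace("TAR")): buf='QTARER' cursor=4
After op 5 (right): buf='QTARER' cursor=5
After op 6 (left): buf='QTARER' cursor=4
After op 7 (left): buf='QTARER' cursor=3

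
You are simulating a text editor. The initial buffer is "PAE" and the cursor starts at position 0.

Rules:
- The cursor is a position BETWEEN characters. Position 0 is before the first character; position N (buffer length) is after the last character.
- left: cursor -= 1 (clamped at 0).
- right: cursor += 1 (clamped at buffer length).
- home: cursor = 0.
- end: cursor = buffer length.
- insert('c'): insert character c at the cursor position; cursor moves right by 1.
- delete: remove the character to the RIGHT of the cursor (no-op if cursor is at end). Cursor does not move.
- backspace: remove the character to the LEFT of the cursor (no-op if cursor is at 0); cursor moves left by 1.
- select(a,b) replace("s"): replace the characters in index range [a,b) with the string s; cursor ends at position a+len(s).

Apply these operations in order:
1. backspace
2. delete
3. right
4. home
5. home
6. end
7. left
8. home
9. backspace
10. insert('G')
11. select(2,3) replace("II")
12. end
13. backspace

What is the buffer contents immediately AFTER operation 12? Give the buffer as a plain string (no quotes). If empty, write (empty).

Answer: GAII

Derivation:
After op 1 (backspace): buf='PAE' cursor=0
After op 2 (delete): buf='AE' cursor=0
After op 3 (right): buf='AE' cursor=1
After op 4 (home): buf='AE' cursor=0
After op 5 (home): buf='AE' cursor=0
After op 6 (end): buf='AE' cursor=2
After op 7 (left): buf='AE' cursor=1
After op 8 (home): buf='AE' cursor=0
After op 9 (backspace): buf='AE' cursor=0
After op 10 (insert('G')): buf='GAE' cursor=1
After op 11 (select(2,3) replace("II")): buf='GAII' cursor=4
After op 12 (end): buf='GAII' cursor=4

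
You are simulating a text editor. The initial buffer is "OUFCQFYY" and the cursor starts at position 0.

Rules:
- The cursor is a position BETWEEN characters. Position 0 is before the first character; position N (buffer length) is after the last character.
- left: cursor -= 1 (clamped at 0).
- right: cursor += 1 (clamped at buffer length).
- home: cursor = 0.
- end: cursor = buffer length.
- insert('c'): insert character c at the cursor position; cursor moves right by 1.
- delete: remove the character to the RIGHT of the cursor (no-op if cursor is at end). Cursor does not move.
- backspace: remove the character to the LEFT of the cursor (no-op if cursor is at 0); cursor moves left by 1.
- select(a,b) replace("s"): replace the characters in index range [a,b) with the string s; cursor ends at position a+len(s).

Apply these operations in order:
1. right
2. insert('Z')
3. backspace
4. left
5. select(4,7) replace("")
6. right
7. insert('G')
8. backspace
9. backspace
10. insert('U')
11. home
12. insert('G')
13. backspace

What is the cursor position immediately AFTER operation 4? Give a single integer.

After op 1 (right): buf='OUFCQFYY' cursor=1
After op 2 (insert('Z')): buf='OZUFCQFYY' cursor=2
After op 3 (backspace): buf='OUFCQFYY' cursor=1
After op 4 (left): buf='OUFCQFYY' cursor=0

Answer: 0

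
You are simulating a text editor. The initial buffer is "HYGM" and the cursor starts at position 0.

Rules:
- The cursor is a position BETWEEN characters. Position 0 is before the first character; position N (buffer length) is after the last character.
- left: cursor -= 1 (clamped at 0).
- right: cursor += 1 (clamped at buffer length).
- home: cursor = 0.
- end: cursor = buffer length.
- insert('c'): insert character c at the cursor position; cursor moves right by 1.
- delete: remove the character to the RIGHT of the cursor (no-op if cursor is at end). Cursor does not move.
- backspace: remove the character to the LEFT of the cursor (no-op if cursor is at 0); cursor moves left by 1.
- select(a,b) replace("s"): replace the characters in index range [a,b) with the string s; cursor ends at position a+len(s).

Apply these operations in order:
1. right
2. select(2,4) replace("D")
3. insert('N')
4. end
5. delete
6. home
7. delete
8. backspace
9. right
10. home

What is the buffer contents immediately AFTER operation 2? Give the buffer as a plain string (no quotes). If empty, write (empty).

Answer: HYD

Derivation:
After op 1 (right): buf='HYGM' cursor=1
After op 2 (select(2,4) replace("D")): buf='HYD' cursor=3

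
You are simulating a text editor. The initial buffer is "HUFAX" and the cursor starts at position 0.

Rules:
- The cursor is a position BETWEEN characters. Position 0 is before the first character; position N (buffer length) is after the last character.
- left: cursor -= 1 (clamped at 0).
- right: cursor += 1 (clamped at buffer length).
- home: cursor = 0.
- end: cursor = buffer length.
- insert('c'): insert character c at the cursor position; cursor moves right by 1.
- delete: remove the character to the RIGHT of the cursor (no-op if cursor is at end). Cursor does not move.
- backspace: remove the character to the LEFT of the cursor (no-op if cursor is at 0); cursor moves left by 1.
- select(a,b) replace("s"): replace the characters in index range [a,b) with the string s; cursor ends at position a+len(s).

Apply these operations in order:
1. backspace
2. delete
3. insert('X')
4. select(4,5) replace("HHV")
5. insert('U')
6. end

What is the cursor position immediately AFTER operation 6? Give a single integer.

After op 1 (backspace): buf='HUFAX' cursor=0
After op 2 (delete): buf='UFAX' cursor=0
After op 3 (insert('X')): buf='XUFAX' cursor=1
After op 4 (select(4,5) replace("HHV")): buf='XUFAHHV' cursor=7
After op 5 (insert('U')): buf='XUFAHHVU' cursor=8
After op 6 (end): buf='XUFAHHVU' cursor=8

Answer: 8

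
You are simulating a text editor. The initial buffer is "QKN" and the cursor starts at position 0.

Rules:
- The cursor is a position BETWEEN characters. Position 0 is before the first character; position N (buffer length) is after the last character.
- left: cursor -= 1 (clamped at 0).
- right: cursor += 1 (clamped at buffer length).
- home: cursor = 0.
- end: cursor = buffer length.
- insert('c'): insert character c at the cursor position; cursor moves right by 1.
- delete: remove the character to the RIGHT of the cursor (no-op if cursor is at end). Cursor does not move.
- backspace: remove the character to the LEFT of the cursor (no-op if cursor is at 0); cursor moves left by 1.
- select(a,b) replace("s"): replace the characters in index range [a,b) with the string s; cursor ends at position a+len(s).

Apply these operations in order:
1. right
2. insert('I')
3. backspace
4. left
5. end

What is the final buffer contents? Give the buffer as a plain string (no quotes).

Answer: QKN

Derivation:
After op 1 (right): buf='QKN' cursor=1
After op 2 (insert('I')): buf='QIKN' cursor=2
After op 3 (backspace): buf='QKN' cursor=1
After op 4 (left): buf='QKN' cursor=0
After op 5 (end): buf='QKN' cursor=3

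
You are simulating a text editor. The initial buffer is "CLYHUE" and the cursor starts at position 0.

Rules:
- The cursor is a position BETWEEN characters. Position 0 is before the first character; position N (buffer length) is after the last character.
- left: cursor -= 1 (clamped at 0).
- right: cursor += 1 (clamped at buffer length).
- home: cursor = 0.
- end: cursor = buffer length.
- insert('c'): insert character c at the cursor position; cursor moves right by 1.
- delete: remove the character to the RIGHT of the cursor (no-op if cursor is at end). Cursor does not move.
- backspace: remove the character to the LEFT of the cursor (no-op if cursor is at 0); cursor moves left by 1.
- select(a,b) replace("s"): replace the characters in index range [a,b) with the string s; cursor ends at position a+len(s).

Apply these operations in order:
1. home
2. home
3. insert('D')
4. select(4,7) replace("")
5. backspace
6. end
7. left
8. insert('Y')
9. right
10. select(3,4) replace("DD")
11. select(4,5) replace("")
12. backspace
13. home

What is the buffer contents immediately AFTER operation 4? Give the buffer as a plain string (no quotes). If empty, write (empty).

Answer: DCLY

Derivation:
After op 1 (home): buf='CLYHUE' cursor=0
After op 2 (home): buf='CLYHUE' cursor=0
After op 3 (insert('D')): buf='DCLYHUE' cursor=1
After op 4 (select(4,7) replace("")): buf='DCLY' cursor=4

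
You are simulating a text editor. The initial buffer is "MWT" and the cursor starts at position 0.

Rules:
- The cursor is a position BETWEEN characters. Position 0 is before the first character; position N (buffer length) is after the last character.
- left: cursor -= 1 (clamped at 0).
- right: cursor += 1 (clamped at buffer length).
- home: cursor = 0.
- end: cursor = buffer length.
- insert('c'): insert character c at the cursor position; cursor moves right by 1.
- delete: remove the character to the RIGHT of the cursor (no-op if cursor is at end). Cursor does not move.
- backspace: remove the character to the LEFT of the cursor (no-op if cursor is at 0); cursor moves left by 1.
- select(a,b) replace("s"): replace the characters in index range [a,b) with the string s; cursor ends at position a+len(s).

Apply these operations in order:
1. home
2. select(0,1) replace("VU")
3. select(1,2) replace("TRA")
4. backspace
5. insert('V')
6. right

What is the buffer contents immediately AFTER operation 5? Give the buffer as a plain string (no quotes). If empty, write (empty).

Answer: VTRVWT

Derivation:
After op 1 (home): buf='MWT' cursor=0
After op 2 (select(0,1) replace("VU")): buf='VUWT' cursor=2
After op 3 (select(1,2) replace("TRA")): buf='VTRAWT' cursor=4
After op 4 (backspace): buf='VTRWT' cursor=3
After op 5 (insert('V')): buf='VTRVWT' cursor=4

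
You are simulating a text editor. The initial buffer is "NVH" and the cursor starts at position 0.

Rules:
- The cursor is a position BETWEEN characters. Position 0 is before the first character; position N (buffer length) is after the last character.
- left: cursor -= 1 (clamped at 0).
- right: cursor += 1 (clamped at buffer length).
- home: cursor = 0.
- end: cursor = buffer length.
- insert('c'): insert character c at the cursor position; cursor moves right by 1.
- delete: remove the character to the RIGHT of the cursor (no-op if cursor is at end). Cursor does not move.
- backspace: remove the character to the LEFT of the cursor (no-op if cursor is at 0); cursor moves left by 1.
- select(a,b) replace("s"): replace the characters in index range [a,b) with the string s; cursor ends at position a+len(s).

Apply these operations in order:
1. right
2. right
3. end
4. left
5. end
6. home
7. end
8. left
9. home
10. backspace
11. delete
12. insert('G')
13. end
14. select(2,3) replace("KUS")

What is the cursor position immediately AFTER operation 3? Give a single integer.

After op 1 (right): buf='NVH' cursor=1
After op 2 (right): buf='NVH' cursor=2
After op 3 (end): buf='NVH' cursor=3

Answer: 3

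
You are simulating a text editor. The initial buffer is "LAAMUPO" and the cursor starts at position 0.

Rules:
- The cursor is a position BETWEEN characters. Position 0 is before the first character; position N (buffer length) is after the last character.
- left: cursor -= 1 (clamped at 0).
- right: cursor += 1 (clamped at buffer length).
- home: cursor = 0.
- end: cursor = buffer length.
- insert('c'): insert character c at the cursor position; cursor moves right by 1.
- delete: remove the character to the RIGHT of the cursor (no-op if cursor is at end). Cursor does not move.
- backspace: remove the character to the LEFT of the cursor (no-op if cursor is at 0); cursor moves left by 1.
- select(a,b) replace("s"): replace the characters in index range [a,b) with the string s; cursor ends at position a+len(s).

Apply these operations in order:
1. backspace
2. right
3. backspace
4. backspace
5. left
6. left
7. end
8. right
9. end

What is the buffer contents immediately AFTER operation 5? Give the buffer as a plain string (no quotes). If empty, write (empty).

After op 1 (backspace): buf='LAAMUPO' cursor=0
After op 2 (right): buf='LAAMUPO' cursor=1
After op 3 (backspace): buf='AAMUPO' cursor=0
After op 4 (backspace): buf='AAMUPO' cursor=0
After op 5 (left): buf='AAMUPO' cursor=0

Answer: AAMUPO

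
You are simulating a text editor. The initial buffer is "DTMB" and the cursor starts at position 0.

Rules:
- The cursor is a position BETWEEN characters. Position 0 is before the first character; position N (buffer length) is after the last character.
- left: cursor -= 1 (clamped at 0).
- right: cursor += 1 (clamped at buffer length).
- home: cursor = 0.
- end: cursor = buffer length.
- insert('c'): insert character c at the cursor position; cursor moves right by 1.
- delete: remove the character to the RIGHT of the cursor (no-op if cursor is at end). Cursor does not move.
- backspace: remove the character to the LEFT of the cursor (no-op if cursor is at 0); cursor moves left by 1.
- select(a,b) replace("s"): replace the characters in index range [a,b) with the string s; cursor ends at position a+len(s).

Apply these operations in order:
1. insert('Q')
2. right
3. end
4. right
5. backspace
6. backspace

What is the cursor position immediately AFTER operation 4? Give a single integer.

Answer: 5

Derivation:
After op 1 (insert('Q')): buf='QDTMB' cursor=1
After op 2 (right): buf='QDTMB' cursor=2
After op 3 (end): buf='QDTMB' cursor=5
After op 4 (right): buf='QDTMB' cursor=5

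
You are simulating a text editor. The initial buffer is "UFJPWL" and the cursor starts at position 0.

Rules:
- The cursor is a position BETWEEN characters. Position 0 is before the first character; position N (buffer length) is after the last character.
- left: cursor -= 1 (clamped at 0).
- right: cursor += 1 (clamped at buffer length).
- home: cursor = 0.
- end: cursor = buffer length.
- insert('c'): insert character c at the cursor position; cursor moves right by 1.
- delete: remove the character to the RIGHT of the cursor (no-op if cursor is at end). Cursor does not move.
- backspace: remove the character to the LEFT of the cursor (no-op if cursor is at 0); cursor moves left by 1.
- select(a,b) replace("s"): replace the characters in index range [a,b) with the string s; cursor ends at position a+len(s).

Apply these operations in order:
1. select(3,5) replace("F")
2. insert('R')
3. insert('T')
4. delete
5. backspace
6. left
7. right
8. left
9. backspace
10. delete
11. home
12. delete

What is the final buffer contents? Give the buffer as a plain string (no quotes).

Answer: FJ

Derivation:
After op 1 (select(3,5) replace("F")): buf='UFJFL' cursor=4
After op 2 (insert('R')): buf='UFJFRL' cursor=5
After op 3 (insert('T')): buf='UFJFRTL' cursor=6
After op 4 (delete): buf='UFJFRT' cursor=6
After op 5 (backspace): buf='UFJFR' cursor=5
After op 6 (left): buf='UFJFR' cursor=4
After op 7 (right): buf='UFJFR' cursor=5
After op 8 (left): buf='UFJFR' cursor=4
After op 9 (backspace): buf='UFJR' cursor=3
After op 10 (delete): buf='UFJ' cursor=3
After op 11 (home): buf='UFJ' cursor=0
After op 12 (delete): buf='FJ' cursor=0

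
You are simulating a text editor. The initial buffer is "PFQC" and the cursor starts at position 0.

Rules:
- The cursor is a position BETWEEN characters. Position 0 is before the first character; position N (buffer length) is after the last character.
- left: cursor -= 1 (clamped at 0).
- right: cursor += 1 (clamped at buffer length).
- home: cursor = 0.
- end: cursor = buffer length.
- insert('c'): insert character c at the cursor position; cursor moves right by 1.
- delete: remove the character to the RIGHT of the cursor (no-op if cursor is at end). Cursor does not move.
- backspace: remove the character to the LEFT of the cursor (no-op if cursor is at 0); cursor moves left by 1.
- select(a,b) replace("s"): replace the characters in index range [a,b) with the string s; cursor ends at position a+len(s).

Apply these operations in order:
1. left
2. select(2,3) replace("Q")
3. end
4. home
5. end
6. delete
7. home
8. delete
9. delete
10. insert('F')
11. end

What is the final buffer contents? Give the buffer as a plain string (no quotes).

After op 1 (left): buf='PFQC' cursor=0
After op 2 (select(2,3) replace("Q")): buf='PFQC' cursor=3
After op 3 (end): buf='PFQC' cursor=4
After op 4 (home): buf='PFQC' cursor=0
After op 5 (end): buf='PFQC' cursor=4
After op 6 (delete): buf='PFQC' cursor=4
After op 7 (home): buf='PFQC' cursor=0
After op 8 (delete): buf='FQC' cursor=0
After op 9 (delete): buf='QC' cursor=0
After op 10 (insert('F')): buf='FQC' cursor=1
After op 11 (end): buf='FQC' cursor=3

Answer: FQC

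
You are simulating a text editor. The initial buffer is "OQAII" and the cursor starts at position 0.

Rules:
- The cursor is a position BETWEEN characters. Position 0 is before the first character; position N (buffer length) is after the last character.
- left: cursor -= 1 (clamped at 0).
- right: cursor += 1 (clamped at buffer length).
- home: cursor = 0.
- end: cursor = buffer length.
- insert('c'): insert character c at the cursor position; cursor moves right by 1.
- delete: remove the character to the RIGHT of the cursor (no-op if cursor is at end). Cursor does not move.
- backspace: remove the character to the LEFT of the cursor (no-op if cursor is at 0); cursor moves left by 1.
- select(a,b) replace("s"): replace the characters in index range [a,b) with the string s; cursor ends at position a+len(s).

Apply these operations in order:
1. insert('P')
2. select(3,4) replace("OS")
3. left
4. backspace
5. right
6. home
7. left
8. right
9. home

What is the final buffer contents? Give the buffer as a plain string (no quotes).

After op 1 (insert('P')): buf='POQAII' cursor=1
After op 2 (select(3,4) replace("OS")): buf='POQOSII' cursor=5
After op 3 (left): buf='POQOSII' cursor=4
After op 4 (backspace): buf='POQSII' cursor=3
After op 5 (right): buf='POQSII' cursor=4
After op 6 (home): buf='POQSII' cursor=0
After op 7 (left): buf='POQSII' cursor=0
After op 8 (right): buf='POQSII' cursor=1
After op 9 (home): buf='POQSII' cursor=0

Answer: POQSII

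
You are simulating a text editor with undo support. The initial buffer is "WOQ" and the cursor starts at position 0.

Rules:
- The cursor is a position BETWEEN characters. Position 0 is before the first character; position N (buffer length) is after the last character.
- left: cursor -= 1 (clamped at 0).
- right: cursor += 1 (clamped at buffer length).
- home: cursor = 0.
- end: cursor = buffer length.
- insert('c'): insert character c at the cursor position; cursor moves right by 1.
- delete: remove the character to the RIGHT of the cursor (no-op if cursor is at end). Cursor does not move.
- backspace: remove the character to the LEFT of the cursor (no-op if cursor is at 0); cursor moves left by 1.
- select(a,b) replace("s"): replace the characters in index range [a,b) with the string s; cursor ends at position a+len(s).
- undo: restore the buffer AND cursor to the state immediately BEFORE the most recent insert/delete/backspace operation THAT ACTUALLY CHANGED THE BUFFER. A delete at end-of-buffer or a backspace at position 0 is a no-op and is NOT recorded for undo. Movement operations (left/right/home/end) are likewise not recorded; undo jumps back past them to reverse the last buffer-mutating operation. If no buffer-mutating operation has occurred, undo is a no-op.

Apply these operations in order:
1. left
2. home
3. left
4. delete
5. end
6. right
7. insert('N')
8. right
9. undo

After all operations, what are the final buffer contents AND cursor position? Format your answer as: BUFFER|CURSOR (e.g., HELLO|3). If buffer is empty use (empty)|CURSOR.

Answer: OQ|2

Derivation:
After op 1 (left): buf='WOQ' cursor=0
After op 2 (home): buf='WOQ' cursor=0
After op 3 (left): buf='WOQ' cursor=0
After op 4 (delete): buf='OQ' cursor=0
After op 5 (end): buf='OQ' cursor=2
After op 6 (right): buf='OQ' cursor=2
After op 7 (insert('N')): buf='OQN' cursor=3
After op 8 (right): buf='OQN' cursor=3
After op 9 (undo): buf='OQ' cursor=2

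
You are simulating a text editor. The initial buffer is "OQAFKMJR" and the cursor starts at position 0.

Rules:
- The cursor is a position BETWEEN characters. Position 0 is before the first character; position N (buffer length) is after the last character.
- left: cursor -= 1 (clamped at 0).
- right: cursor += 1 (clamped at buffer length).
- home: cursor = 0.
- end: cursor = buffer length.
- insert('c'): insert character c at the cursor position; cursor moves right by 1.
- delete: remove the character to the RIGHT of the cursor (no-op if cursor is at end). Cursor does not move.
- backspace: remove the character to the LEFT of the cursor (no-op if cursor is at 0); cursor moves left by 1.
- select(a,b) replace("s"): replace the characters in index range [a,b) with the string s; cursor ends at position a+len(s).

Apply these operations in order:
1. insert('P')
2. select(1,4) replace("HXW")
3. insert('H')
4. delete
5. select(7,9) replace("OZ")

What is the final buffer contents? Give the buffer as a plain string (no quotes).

After op 1 (insert('P')): buf='POQAFKMJR' cursor=1
After op 2 (select(1,4) replace("HXW")): buf='PHXWFKMJR' cursor=4
After op 3 (insert('H')): buf='PHXWHFKMJR' cursor=5
After op 4 (delete): buf='PHXWHKMJR' cursor=5
After op 5 (select(7,9) replace("OZ")): buf='PHXWHKMOZ' cursor=9

Answer: PHXWHKMOZ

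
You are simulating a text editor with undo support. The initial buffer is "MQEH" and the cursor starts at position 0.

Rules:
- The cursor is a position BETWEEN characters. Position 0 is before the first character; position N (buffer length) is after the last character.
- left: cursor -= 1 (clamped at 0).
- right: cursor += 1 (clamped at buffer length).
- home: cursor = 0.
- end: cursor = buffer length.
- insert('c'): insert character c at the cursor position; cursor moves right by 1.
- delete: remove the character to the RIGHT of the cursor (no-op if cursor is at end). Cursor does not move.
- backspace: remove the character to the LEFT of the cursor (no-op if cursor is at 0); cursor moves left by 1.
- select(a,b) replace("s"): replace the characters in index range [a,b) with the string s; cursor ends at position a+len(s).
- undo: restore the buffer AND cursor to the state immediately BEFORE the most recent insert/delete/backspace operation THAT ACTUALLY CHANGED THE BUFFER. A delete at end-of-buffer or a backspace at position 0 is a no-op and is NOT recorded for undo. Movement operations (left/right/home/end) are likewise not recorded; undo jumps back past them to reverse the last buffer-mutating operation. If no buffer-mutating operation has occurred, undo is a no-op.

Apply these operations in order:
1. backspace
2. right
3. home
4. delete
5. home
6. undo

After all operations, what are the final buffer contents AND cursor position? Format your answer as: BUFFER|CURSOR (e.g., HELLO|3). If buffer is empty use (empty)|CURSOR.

Answer: MQEH|0

Derivation:
After op 1 (backspace): buf='MQEH' cursor=0
After op 2 (right): buf='MQEH' cursor=1
After op 3 (home): buf='MQEH' cursor=0
After op 4 (delete): buf='QEH' cursor=0
After op 5 (home): buf='QEH' cursor=0
After op 6 (undo): buf='MQEH' cursor=0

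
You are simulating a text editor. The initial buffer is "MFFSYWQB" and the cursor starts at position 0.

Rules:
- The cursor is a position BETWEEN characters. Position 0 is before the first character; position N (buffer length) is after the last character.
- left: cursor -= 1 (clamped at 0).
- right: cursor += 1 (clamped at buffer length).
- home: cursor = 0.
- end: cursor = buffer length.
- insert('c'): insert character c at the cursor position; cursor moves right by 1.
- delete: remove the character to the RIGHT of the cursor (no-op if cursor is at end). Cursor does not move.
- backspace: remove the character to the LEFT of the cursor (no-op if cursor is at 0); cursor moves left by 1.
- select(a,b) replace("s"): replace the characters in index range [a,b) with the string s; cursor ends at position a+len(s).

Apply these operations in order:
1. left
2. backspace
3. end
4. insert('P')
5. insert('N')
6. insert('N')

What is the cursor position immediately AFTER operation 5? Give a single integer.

After op 1 (left): buf='MFFSYWQB' cursor=0
After op 2 (backspace): buf='MFFSYWQB' cursor=0
After op 3 (end): buf='MFFSYWQB' cursor=8
After op 4 (insert('P')): buf='MFFSYWQBP' cursor=9
After op 5 (insert('N')): buf='MFFSYWQBPN' cursor=10

Answer: 10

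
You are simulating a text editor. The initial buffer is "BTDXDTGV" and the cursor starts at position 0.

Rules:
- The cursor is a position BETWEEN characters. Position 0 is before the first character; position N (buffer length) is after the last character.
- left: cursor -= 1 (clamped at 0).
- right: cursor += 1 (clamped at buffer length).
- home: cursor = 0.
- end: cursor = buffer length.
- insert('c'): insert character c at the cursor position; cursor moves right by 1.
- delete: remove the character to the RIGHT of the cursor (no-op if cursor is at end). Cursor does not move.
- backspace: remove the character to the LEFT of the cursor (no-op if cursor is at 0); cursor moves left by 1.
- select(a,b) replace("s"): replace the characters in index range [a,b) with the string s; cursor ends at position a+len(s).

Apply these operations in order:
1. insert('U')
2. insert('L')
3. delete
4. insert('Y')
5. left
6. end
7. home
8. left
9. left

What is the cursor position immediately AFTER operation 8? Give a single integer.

Answer: 0

Derivation:
After op 1 (insert('U')): buf='UBTDXDTGV' cursor=1
After op 2 (insert('L')): buf='ULBTDXDTGV' cursor=2
After op 3 (delete): buf='ULTDXDTGV' cursor=2
After op 4 (insert('Y')): buf='ULYTDXDTGV' cursor=3
After op 5 (left): buf='ULYTDXDTGV' cursor=2
After op 6 (end): buf='ULYTDXDTGV' cursor=10
After op 7 (home): buf='ULYTDXDTGV' cursor=0
After op 8 (left): buf='ULYTDXDTGV' cursor=0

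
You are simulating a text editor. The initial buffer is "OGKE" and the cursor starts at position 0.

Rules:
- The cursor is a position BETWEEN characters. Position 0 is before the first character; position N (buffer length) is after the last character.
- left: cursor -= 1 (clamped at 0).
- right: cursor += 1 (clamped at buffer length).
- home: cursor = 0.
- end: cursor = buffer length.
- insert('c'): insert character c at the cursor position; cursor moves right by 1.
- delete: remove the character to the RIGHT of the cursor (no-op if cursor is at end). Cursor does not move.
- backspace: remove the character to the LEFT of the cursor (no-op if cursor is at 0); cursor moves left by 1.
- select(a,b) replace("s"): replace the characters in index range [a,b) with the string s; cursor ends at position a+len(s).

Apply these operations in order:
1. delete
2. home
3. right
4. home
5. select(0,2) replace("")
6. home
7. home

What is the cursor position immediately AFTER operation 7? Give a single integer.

After op 1 (delete): buf='GKE' cursor=0
After op 2 (home): buf='GKE' cursor=0
After op 3 (right): buf='GKE' cursor=1
After op 4 (home): buf='GKE' cursor=0
After op 5 (select(0,2) replace("")): buf='E' cursor=0
After op 6 (home): buf='E' cursor=0
After op 7 (home): buf='E' cursor=0

Answer: 0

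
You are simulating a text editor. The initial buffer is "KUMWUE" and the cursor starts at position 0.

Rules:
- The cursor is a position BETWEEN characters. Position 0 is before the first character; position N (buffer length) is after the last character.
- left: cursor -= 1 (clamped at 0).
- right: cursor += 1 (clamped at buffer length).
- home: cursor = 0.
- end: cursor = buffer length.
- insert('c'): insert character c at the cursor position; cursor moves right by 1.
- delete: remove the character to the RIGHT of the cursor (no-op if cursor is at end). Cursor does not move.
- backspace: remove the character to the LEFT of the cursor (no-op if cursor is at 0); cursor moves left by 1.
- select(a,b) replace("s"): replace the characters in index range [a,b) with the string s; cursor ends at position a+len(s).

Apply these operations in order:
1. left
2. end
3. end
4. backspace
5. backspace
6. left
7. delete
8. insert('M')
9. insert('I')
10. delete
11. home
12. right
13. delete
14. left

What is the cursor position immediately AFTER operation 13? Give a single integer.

Answer: 1

Derivation:
After op 1 (left): buf='KUMWUE' cursor=0
After op 2 (end): buf='KUMWUE' cursor=6
After op 3 (end): buf='KUMWUE' cursor=6
After op 4 (backspace): buf='KUMWU' cursor=5
After op 5 (backspace): buf='KUMW' cursor=4
After op 6 (left): buf='KUMW' cursor=3
After op 7 (delete): buf='KUM' cursor=3
After op 8 (insert('M')): buf='KUMM' cursor=4
After op 9 (insert('I')): buf='KUMMI' cursor=5
After op 10 (delete): buf='KUMMI' cursor=5
After op 11 (home): buf='KUMMI' cursor=0
After op 12 (right): buf='KUMMI' cursor=1
After op 13 (delete): buf='KMMI' cursor=1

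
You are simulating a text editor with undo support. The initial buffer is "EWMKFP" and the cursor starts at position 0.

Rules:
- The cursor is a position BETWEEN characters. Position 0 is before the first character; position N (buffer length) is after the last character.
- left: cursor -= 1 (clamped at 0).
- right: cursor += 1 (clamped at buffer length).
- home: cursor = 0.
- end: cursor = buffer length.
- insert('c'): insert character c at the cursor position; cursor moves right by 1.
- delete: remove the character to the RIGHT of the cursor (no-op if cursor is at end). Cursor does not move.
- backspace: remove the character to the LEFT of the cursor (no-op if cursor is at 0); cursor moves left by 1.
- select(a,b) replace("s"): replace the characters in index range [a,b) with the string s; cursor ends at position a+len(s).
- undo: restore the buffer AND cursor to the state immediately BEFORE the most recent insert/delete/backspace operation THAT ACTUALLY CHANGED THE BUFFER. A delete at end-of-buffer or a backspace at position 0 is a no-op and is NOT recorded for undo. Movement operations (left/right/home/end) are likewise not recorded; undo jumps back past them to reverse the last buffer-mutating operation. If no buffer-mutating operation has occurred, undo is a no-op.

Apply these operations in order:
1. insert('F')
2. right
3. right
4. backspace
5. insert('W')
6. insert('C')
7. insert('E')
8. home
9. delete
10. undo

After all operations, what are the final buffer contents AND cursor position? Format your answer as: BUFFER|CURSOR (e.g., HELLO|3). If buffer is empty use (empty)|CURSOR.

After op 1 (insert('F')): buf='FEWMKFP' cursor=1
After op 2 (right): buf='FEWMKFP' cursor=2
After op 3 (right): buf='FEWMKFP' cursor=3
After op 4 (backspace): buf='FEMKFP' cursor=2
After op 5 (insert('W')): buf='FEWMKFP' cursor=3
After op 6 (insert('C')): buf='FEWCMKFP' cursor=4
After op 7 (insert('E')): buf='FEWCEMKFP' cursor=5
After op 8 (home): buf='FEWCEMKFP' cursor=0
After op 9 (delete): buf='EWCEMKFP' cursor=0
After op 10 (undo): buf='FEWCEMKFP' cursor=0

Answer: FEWCEMKFP|0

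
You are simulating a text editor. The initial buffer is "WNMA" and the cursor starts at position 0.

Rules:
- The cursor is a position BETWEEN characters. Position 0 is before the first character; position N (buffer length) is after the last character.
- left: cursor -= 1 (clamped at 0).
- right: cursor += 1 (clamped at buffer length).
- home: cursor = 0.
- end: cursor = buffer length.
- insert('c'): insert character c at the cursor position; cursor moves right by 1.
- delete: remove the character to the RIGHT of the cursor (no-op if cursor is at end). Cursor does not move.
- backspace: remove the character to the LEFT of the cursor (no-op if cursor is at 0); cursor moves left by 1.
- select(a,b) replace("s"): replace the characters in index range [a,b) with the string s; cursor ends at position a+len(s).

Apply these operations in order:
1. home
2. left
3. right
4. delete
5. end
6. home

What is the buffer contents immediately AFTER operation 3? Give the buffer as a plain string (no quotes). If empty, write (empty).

Answer: WNMA

Derivation:
After op 1 (home): buf='WNMA' cursor=0
After op 2 (left): buf='WNMA' cursor=0
After op 3 (right): buf='WNMA' cursor=1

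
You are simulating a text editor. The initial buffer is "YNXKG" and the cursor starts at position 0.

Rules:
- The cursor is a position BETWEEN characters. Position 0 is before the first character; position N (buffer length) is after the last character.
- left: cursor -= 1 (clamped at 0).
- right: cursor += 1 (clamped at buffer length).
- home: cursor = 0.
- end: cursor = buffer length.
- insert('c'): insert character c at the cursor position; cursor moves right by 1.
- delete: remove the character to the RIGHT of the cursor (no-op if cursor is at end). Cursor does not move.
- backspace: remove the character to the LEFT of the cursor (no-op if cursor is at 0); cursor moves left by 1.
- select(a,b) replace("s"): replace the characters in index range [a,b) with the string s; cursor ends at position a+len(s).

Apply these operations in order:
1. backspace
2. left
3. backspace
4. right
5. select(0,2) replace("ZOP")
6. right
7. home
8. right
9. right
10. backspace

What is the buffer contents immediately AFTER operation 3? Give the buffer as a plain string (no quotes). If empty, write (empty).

After op 1 (backspace): buf='YNXKG' cursor=0
After op 2 (left): buf='YNXKG' cursor=0
After op 3 (backspace): buf='YNXKG' cursor=0

Answer: YNXKG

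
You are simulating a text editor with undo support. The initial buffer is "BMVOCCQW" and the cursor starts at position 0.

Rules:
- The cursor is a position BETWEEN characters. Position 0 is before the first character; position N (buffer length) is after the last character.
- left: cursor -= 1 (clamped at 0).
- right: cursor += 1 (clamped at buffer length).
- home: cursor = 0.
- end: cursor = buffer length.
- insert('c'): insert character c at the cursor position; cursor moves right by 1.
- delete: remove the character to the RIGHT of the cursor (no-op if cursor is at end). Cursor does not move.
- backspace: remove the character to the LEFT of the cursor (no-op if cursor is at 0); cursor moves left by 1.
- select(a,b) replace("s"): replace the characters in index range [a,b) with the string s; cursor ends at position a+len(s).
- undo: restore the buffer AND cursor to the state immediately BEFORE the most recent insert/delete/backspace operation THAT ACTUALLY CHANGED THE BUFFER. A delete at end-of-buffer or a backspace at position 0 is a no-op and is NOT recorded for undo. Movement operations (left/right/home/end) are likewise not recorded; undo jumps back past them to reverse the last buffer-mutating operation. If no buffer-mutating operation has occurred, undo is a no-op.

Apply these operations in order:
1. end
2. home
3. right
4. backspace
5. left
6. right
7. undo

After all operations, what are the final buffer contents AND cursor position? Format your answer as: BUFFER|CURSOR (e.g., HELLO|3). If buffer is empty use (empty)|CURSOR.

Answer: BMVOCCQW|1

Derivation:
After op 1 (end): buf='BMVOCCQW' cursor=8
After op 2 (home): buf='BMVOCCQW' cursor=0
After op 3 (right): buf='BMVOCCQW' cursor=1
After op 4 (backspace): buf='MVOCCQW' cursor=0
After op 5 (left): buf='MVOCCQW' cursor=0
After op 6 (right): buf='MVOCCQW' cursor=1
After op 7 (undo): buf='BMVOCCQW' cursor=1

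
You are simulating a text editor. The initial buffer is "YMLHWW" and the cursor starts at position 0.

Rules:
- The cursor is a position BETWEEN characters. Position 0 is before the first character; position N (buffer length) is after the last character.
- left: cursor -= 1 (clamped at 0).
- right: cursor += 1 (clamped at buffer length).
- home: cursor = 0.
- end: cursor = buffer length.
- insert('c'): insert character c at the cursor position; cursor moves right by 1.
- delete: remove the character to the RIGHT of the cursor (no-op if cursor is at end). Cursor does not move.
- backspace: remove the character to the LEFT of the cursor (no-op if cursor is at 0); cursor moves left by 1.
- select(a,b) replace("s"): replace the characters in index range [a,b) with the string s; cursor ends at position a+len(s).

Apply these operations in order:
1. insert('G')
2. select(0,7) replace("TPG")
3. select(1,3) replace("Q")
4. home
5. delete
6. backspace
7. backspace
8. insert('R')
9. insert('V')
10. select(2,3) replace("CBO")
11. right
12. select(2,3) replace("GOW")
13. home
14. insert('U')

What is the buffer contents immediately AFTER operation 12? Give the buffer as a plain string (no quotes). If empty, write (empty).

Answer: RVGOWBO

Derivation:
After op 1 (insert('G')): buf='GYMLHWW' cursor=1
After op 2 (select(0,7) replace("TPG")): buf='TPG' cursor=3
After op 3 (select(1,3) replace("Q")): buf='TQ' cursor=2
After op 4 (home): buf='TQ' cursor=0
After op 5 (delete): buf='Q' cursor=0
After op 6 (backspace): buf='Q' cursor=0
After op 7 (backspace): buf='Q' cursor=0
After op 8 (insert('R')): buf='RQ' cursor=1
After op 9 (insert('V')): buf='RVQ' cursor=2
After op 10 (select(2,3) replace("CBO")): buf='RVCBO' cursor=5
After op 11 (right): buf='RVCBO' cursor=5
After op 12 (select(2,3) replace("GOW")): buf='RVGOWBO' cursor=5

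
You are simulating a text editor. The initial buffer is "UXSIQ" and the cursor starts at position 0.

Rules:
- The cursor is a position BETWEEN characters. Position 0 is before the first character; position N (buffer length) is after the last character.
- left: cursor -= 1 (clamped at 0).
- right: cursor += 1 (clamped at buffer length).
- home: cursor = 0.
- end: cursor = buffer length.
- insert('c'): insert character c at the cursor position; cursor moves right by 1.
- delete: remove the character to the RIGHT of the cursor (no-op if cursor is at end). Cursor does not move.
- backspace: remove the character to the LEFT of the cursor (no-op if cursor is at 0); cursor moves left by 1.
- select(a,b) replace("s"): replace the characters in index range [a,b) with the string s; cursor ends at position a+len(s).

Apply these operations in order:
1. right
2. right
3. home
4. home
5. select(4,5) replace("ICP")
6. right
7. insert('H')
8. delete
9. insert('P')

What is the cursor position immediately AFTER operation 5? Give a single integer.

Answer: 7

Derivation:
After op 1 (right): buf='UXSIQ' cursor=1
After op 2 (right): buf='UXSIQ' cursor=2
After op 3 (home): buf='UXSIQ' cursor=0
After op 4 (home): buf='UXSIQ' cursor=0
After op 5 (select(4,5) replace("ICP")): buf='UXSIICP' cursor=7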